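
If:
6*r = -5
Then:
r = -5/6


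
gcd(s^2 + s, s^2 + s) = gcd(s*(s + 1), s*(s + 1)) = s^2 + s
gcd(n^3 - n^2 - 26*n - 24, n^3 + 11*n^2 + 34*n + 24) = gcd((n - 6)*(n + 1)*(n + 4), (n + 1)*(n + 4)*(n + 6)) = n^2 + 5*n + 4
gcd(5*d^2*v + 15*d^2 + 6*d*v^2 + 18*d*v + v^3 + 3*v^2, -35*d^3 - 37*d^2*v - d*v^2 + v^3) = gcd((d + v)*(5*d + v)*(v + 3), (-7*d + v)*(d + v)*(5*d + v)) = 5*d^2 + 6*d*v + v^2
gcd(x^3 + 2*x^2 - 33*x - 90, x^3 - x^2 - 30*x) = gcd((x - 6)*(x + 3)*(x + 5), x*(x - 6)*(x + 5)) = x^2 - x - 30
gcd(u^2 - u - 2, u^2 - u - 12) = 1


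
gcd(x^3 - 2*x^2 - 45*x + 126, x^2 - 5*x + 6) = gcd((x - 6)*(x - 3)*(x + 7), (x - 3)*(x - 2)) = x - 3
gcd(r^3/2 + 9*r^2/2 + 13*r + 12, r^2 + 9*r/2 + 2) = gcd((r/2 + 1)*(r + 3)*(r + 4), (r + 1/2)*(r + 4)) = r + 4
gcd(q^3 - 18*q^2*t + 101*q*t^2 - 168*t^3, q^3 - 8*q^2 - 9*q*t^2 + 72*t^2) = q - 3*t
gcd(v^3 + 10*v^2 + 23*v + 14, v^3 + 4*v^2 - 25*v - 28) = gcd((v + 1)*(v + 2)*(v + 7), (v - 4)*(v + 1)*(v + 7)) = v^2 + 8*v + 7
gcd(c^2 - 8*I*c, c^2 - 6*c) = c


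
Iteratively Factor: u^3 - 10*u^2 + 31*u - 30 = (u - 5)*(u^2 - 5*u + 6) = (u - 5)*(u - 2)*(u - 3)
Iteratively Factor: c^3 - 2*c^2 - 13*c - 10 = (c + 1)*(c^2 - 3*c - 10) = (c - 5)*(c + 1)*(c + 2)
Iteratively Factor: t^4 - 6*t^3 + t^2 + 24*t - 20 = (t - 2)*(t^3 - 4*t^2 - 7*t + 10) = (t - 2)*(t - 1)*(t^2 - 3*t - 10) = (t - 5)*(t - 2)*(t - 1)*(t + 2)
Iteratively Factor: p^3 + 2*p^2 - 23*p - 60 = (p + 3)*(p^2 - p - 20) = (p + 3)*(p + 4)*(p - 5)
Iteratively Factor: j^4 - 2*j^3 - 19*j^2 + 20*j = (j - 1)*(j^3 - j^2 - 20*j) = j*(j - 1)*(j^2 - j - 20) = j*(j - 1)*(j + 4)*(j - 5)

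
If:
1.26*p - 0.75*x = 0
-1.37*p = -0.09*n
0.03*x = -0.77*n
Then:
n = 0.00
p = 0.00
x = 0.00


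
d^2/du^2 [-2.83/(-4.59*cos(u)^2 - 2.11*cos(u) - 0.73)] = (-238.490892*(1 - cos(u)^2)^2 - 82.224801*cos(u)^3 - 93.914965*cos(u)^2 + 168.808651*cos(u) + 244.724816)/(4.59*cos(u)^2 + 2.11*cos(u) + 0.73)^3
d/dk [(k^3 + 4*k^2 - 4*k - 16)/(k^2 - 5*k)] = (k^4 - 10*k^3 - 16*k^2 + 32*k - 80)/(k^2*(k^2 - 10*k + 25))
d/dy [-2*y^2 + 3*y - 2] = 3 - 4*y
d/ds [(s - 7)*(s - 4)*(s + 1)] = 3*s^2 - 20*s + 17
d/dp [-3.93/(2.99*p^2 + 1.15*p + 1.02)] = (23.5014*p + 4.5195)/(2.99*p^2 + 1.15*p + 1.02)^2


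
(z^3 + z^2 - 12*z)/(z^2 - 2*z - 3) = z*(z + 4)/(z + 1)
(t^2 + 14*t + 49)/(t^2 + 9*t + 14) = (t + 7)/(t + 2)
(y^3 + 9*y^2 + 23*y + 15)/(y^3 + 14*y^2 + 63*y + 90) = (y + 1)/(y + 6)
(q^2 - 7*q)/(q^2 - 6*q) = (q - 7)/(q - 6)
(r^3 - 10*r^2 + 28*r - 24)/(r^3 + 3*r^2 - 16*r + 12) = (r^2 - 8*r + 12)/(r^2 + 5*r - 6)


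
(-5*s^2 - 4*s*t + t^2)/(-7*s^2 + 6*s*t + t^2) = (-5*s^2 - 4*s*t + t^2)/(-7*s^2 + 6*s*t + t^2)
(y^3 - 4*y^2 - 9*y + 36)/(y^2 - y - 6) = (y^2 - y - 12)/(y + 2)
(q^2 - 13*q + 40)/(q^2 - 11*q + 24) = (q - 5)/(q - 3)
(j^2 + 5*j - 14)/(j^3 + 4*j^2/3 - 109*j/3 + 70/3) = 3*(j - 2)/(3*j^2 - 17*j + 10)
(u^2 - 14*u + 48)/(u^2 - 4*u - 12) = (u - 8)/(u + 2)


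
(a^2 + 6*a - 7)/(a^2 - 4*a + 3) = (a + 7)/(a - 3)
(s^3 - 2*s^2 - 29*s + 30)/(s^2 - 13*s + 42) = (s^2 + 4*s - 5)/(s - 7)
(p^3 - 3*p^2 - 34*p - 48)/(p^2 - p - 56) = (p^2 + 5*p + 6)/(p + 7)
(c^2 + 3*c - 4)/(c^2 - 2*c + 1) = (c + 4)/(c - 1)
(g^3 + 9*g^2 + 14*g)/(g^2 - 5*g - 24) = g*(g^2 + 9*g + 14)/(g^2 - 5*g - 24)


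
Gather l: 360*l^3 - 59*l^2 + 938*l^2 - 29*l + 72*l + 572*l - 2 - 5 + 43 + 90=360*l^3 + 879*l^2 + 615*l + 126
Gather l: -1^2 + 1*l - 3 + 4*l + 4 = 5*l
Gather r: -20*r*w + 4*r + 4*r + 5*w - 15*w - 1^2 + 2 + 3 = r*(8 - 20*w) - 10*w + 4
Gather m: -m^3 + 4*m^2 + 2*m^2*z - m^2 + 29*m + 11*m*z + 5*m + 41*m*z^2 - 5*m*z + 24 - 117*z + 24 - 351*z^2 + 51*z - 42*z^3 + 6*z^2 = -m^3 + m^2*(2*z + 3) + m*(41*z^2 + 6*z + 34) - 42*z^3 - 345*z^2 - 66*z + 48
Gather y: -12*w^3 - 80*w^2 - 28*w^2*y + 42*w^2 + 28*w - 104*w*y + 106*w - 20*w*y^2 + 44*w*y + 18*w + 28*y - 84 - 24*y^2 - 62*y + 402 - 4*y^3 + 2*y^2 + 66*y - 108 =-12*w^3 - 38*w^2 + 152*w - 4*y^3 + y^2*(-20*w - 22) + y*(-28*w^2 - 60*w + 32) + 210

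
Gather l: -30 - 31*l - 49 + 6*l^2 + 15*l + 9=6*l^2 - 16*l - 70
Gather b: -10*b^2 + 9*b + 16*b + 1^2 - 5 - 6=-10*b^2 + 25*b - 10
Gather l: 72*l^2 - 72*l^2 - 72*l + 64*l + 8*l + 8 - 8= 0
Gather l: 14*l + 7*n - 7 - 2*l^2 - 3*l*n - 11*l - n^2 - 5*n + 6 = -2*l^2 + l*(3 - 3*n) - n^2 + 2*n - 1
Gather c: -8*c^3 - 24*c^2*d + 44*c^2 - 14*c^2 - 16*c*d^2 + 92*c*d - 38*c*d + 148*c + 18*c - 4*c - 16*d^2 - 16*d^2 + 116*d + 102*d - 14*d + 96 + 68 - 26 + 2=-8*c^3 + c^2*(30 - 24*d) + c*(-16*d^2 + 54*d + 162) - 32*d^2 + 204*d + 140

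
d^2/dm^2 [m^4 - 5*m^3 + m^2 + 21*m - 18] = 12*m^2 - 30*m + 2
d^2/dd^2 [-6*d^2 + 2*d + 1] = -12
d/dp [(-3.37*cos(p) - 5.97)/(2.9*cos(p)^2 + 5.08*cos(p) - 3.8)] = (9.77299999999999*sin(p)^2 - 34.626*cos(p) - 52.9066)*sin(p)/(2.9*cos(p)^2 + 5.08*cos(p) - 3.8)^2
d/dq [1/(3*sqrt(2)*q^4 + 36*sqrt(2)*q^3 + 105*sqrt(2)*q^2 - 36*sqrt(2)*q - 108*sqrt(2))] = sqrt(2)*(-2*q^3 - 18*q^2 - 35*q + 6)/(3*(q^4 + 12*q^3 + 35*q^2 - 12*q - 36)^2)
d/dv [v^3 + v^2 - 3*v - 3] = 3*v^2 + 2*v - 3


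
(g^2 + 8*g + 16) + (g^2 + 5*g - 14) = 2*g^2 + 13*g + 2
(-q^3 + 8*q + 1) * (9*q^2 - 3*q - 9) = -9*q^5 + 3*q^4 + 81*q^3 - 15*q^2 - 75*q - 9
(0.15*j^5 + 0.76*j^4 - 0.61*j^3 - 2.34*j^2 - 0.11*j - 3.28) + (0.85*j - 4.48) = 0.15*j^5 + 0.76*j^4 - 0.61*j^3 - 2.34*j^2 + 0.74*j - 7.76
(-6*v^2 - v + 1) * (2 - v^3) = 6*v^5 + v^4 - v^3 - 12*v^2 - 2*v + 2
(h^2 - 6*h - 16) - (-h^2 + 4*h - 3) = 2*h^2 - 10*h - 13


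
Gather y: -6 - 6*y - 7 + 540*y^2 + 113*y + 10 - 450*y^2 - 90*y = 90*y^2 + 17*y - 3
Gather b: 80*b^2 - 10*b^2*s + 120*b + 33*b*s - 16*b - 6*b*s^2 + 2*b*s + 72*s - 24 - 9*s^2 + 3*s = b^2*(80 - 10*s) + b*(-6*s^2 + 35*s + 104) - 9*s^2 + 75*s - 24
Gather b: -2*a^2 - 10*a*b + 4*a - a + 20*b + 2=-2*a^2 + 3*a + b*(20 - 10*a) + 2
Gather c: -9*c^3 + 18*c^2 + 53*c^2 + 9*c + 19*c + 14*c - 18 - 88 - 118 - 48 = -9*c^3 + 71*c^2 + 42*c - 272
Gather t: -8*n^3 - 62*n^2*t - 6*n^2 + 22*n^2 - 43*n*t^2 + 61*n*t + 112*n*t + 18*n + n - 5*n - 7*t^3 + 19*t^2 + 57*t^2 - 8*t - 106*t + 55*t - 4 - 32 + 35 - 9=-8*n^3 + 16*n^2 + 14*n - 7*t^3 + t^2*(76 - 43*n) + t*(-62*n^2 + 173*n - 59) - 10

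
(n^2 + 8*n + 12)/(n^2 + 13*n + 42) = (n + 2)/(n + 7)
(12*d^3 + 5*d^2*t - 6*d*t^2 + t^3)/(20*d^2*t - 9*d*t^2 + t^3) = (-3*d^2 - 2*d*t + t^2)/(t*(-5*d + t))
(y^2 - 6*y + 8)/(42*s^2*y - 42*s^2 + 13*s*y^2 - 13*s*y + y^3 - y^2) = (y^2 - 6*y + 8)/(42*s^2*y - 42*s^2 + 13*s*y^2 - 13*s*y + y^3 - y^2)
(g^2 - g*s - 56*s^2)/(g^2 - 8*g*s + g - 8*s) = (g + 7*s)/(g + 1)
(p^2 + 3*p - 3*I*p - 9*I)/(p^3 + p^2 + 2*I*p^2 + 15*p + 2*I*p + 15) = (p + 3)/(p^2 + p*(1 + 5*I) + 5*I)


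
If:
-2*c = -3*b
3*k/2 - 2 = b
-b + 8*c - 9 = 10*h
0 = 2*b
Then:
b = 0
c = 0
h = -9/10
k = 4/3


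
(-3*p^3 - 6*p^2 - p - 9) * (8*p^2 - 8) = -24*p^5 - 48*p^4 + 16*p^3 - 24*p^2 + 8*p + 72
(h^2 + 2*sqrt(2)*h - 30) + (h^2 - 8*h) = 2*h^2 - 8*h + 2*sqrt(2)*h - 30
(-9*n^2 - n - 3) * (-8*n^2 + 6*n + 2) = 72*n^4 - 46*n^3 - 20*n - 6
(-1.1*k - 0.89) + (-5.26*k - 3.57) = -6.36*k - 4.46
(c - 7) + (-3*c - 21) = -2*c - 28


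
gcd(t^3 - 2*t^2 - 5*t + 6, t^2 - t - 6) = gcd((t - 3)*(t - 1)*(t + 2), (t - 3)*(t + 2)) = t^2 - t - 6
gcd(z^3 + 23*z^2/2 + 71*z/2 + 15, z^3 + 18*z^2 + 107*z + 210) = z^2 + 11*z + 30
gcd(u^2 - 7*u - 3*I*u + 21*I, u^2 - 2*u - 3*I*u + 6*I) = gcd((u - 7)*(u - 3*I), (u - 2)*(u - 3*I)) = u - 3*I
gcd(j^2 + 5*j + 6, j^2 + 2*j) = j + 2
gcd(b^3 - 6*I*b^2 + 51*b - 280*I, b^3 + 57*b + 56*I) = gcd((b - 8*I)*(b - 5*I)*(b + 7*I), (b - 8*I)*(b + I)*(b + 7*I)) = b^2 - I*b + 56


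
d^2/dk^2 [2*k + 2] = 0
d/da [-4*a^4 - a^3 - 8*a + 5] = -16*a^3 - 3*a^2 - 8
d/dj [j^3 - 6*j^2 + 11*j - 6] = 3*j^2 - 12*j + 11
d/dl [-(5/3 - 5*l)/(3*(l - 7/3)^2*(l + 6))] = 5*(-18*l^2 - 45*l - 97)/(27*l^5 + 135*l^4 - 855*l^3 - 1855*l^2 + 11760*l - 12348)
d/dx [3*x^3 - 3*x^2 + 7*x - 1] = 9*x^2 - 6*x + 7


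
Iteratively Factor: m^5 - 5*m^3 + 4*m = (m + 2)*(m^4 - 2*m^3 - m^2 + 2*m) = (m - 2)*(m + 2)*(m^3 - m) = m*(m - 2)*(m + 2)*(m^2 - 1) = m*(m - 2)*(m + 1)*(m + 2)*(m - 1)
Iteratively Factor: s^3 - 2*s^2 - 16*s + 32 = (s - 4)*(s^2 + 2*s - 8) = (s - 4)*(s + 4)*(s - 2)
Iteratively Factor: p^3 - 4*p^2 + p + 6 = (p - 3)*(p^2 - p - 2) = (p - 3)*(p + 1)*(p - 2)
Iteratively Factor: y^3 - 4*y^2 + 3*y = (y - 1)*(y^2 - 3*y) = y*(y - 1)*(y - 3)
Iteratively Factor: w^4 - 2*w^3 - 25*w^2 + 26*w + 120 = (w + 2)*(w^3 - 4*w^2 - 17*w + 60) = (w + 2)*(w + 4)*(w^2 - 8*w + 15) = (w - 5)*(w + 2)*(w + 4)*(w - 3)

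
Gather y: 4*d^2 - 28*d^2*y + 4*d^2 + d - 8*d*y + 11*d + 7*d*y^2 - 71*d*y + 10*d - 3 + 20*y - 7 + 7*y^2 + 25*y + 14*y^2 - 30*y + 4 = 8*d^2 + 22*d + y^2*(7*d + 21) + y*(-28*d^2 - 79*d + 15) - 6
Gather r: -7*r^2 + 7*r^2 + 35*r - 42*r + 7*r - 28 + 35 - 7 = 0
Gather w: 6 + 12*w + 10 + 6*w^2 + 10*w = 6*w^2 + 22*w + 16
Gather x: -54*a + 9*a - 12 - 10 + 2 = -45*a - 20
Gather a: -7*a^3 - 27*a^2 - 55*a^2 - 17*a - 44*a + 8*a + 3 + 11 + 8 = -7*a^3 - 82*a^2 - 53*a + 22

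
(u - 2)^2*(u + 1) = u^3 - 3*u^2 + 4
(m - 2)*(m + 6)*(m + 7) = m^3 + 11*m^2 + 16*m - 84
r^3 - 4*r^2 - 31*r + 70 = (r - 7)*(r - 2)*(r + 5)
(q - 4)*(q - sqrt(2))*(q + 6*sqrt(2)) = q^3 - 4*q^2 + 5*sqrt(2)*q^2 - 20*sqrt(2)*q - 12*q + 48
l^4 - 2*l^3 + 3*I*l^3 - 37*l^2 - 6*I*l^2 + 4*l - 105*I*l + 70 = (l - 7)*(l + 5)*(l + I)*(l + 2*I)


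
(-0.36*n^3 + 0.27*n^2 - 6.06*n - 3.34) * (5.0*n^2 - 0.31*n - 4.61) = -1.8*n^5 + 1.4616*n^4 - 28.7241*n^3 - 16.0661*n^2 + 28.972*n + 15.3974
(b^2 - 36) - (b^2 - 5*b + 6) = 5*b - 42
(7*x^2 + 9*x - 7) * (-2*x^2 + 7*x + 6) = -14*x^4 + 31*x^3 + 119*x^2 + 5*x - 42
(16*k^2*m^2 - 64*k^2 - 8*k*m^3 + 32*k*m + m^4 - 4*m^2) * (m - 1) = 16*k^2*m^3 - 16*k^2*m^2 - 64*k^2*m + 64*k^2 - 8*k*m^4 + 8*k*m^3 + 32*k*m^2 - 32*k*m + m^5 - m^4 - 4*m^3 + 4*m^2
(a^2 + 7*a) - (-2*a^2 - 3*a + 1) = 3*a^2 + 10*a - 1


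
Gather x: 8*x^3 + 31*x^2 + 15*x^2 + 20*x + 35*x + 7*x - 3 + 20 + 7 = 8*x^3 + 46*x^2 + 62*x + 24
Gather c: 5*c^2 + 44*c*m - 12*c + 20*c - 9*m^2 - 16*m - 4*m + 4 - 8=5*c^2 + c*(44*m + 8) - 9*m^2 - 20*m - 4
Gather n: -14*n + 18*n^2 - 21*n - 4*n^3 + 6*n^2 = -4*n^3 + 24*n^2 - 35*n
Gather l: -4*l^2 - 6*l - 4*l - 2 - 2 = -4*l^2 - 10*l - 4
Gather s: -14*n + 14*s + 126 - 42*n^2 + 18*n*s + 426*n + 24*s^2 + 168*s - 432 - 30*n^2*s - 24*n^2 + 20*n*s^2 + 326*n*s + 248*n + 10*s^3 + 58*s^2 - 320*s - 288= -66*n^2 + 660*n + 10*s^3 + s^2*(20*n + 82) + s*(-30*n^2 + 344*n - 138) - 594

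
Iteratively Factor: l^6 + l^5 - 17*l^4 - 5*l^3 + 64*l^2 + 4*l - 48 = (l - 1)*(l^5 + 2*l^4 - 15*l^3 - 20*l^2 + 44*l + 48) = (l - 3)*(l - 1)*(l^4 + 5*l^3 - 20*l - 16) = (l - 3)*(l - 1)*(l + 1)*(l^3 + 4*l^2 - 4*l - 16) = (l - 3)*(l - 2)*(l - 1)*(l + 1)*(l^2 + 6*l + 8) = (l - 3)*(l - 2)*(l - 1)*(l + 1)*(l + 2)*(l + 4)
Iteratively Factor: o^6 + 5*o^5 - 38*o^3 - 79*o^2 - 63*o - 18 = (o + 1)*(o^5 + 4*o^4 - 4*o^3 - 34*o^2 - 45*o - 18) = (o + 1)*(o + 2)*(o^4 + 2*o^3 - 8*o^2 - 18*o - 9) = (o - 3)*(o + 1)*(o + 2)*(o^3 + 5*o^2 + 7*o + 3) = (o - 3)*(o + 1)^2*(o + 2)*(o^2 + 4*o + 3) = (o - 3)*(o + 1)^3*(o + 2)*(o + 3)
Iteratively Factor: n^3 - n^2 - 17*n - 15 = (n + 1)*(n^2 - 2*n - 15) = (n - 5)*(n + 1)*(n + 3)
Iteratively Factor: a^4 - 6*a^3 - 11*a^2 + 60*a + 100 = (a + 2)*(a^3 - 8*a^2 + 5*a + 50) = (a + 2)^2*(a^2 - 10*a + 25) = (a - 5)*(a + 2)^2*(a - 5)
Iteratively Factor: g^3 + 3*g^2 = (g)*(g^2 + 3*g) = g*(g + 3)*(g)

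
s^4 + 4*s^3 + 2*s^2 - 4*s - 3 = (s - 1)*(s + 1)^2*(s + 3)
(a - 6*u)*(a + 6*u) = a^2 - 36*u^2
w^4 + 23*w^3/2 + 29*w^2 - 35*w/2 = w*(w - 1/2)*(w + 5)*(w + 7)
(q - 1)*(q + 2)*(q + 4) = q^3 + 5*q^2 + 2*q - 8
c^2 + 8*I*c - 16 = (c + 4*I)^2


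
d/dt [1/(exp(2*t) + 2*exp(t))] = -(2*exp(t) + 2)*exp(-t)/(exp(t) + 2)^2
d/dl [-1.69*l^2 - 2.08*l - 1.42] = -3.38*l - 2.08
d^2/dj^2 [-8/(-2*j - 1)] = 64/(2*j + 1)^3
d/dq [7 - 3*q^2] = -6*q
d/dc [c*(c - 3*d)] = 2*c - 3*d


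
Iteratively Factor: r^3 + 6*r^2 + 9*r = (r + 3)*(r^2 + 3*r) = r*(r + 3)*(r + 3)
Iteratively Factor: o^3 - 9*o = (o + 3)*(o^2 - 3*o) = (o - 3)*(o + 3)*(o)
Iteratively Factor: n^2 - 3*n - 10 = (n + 2)*(n - 5)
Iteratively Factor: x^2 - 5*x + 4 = (x - 4)*(x - 1)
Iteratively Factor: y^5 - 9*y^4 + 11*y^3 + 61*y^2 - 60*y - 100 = (y + 1)*(y^4 - 10*y^3 + 21*y^2 + 40*y - 100) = (y - 5)*(y + 1)*(y^3 - 5*y^2 - 4*y + 20) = (y - 5)^2*(y + 1)*(y^2 - 4) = (y - 5)^2*(y - 2)*(y + 1)*(y + 2)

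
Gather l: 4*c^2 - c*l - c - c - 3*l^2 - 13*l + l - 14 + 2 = 4*c^2 - 2*c - 3*l^2 + l*(-c - 12) - 12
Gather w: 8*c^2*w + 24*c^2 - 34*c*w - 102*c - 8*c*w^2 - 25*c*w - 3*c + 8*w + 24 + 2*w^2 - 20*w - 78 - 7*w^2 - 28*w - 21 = 24*c^2 - 105*c + w^2*(-8*c - 5) + w*(8*c^2 - 59*c - 40) - 75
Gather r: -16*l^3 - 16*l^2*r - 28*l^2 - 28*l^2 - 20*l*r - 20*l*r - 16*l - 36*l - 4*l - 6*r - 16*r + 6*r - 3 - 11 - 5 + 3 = -16*l^3 - 56*l^2 - 56*l + r*(-16*l^2 - 40*l - 16) - 16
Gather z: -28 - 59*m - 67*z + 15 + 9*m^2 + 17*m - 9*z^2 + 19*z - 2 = 9*m^2 - 42*m - 9*z^2 - 48*z - 15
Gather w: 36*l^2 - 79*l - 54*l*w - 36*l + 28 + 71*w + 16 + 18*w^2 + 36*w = 36*l^2 - 115*l + 18*w^2 + w*(107 - 54*l) + 44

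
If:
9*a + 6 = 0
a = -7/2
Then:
No Solution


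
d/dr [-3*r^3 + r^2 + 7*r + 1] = -9*r^2 + 2*r + 7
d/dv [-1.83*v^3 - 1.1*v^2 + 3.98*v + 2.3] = -5.49*v^2 - 2.2*v + 3.98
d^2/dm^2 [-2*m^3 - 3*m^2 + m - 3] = -12*m - 6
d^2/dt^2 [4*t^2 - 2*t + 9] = 8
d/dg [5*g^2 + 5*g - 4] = 10*g + 5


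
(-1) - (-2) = 1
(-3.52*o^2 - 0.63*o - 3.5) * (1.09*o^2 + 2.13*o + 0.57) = -3.8368*o^4 - 8.1843*o^3 - 7.1633*o^2 - 7.8141*o - 1.995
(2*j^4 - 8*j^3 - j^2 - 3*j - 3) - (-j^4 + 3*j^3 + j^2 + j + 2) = 3*j^4 - 11*j^3 - 2*j^2 - 4*j - 5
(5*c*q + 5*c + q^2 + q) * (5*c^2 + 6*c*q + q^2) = 25*c^3*q + 25*c^3 + 35*c^2*q^2 + 35*c^2*q + 11*c*q^3 + 11*c*q^2 + q^4 + q^3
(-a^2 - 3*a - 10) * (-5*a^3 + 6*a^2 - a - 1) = 5*a^5 + 9*a^4 + 33*a^3 - 56*a^2 + 13*a + 10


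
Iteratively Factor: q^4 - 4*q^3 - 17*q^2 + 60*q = (q)*(q^3 - 4*q^2 - 17*q + 60) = q*(q - 5)*(q^2 + q - 12) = q*(q - 5)*(q - 3)*(q + 4)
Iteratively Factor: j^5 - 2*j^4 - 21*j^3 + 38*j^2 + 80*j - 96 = (j + 4)*(j^4 - 6*j^3 + 3*j^2 + 26*j - 24) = (j - 3)*(j + 4)*(j^3 - 3*j^2 - 6*j + 8) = (j - 3)*(j + 2)*(j + 4)*(j^2 - 5*j + 4) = (j - 3)*(j - 1)*(j + 2)*(j + 4)*(j - 4)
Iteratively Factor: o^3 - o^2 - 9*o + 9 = (o - 3)*(o^2 + 2*o - 3) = (o - 3)*(o - 1)*(o + 3)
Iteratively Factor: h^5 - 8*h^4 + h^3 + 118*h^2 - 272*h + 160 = (h - 1)*(h^4 - 7*h^3 - 6*h^2 + 112*h - 160) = (h - 1)*(h + 4)*(h^3 - 11*h^2 + 38*h - 40) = (h - 4)*(h - 1)*(h + 4)*(h^2 - 7*h + 10) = (h - 5)*(h - 4)*(h - 1)*(h + 4)*(h - 2)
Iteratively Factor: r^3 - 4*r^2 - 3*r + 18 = (r - 3)*(r^2 - r - 6) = (r - 3)^2*(r + 2)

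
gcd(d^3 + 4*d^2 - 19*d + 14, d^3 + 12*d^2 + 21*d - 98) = d^2 + 5*d - 14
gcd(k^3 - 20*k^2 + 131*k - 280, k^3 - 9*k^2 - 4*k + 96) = k - 8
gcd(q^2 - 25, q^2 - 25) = q^2 - 25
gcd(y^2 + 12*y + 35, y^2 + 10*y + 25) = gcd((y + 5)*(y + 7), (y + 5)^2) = y + 5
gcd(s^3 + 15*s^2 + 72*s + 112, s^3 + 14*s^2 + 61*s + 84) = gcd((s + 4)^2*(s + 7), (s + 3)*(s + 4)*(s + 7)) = s^2 + 11*s + 28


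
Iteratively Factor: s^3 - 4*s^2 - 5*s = (s - 5)*(s^2 + s) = (s - 5)*(s + 1)*(s)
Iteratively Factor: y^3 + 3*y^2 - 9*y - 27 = (y - 3)*(y^2 + 6*y + 9) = (y - 3)*(y + 3)*(y + 3)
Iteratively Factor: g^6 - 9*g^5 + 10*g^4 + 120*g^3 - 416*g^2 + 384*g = (g - 4)*(g^5 - 5*g^4 - 10*g^3 + 80*g^2 - 96*g) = (g - 4)*(g + 4)*(g^4 - 9*g^3 + 26*g^2 - 24*g) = (g - 4)*(g - 2)*(g + 4)*(g^3 - 7*g^2 + 12*g) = (g - 4)^2*(g - 2)*(g + 4)*(g^2 - 3*g) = g*(g - 4)^2*(g - 2)*(g + 4)*(g - 3)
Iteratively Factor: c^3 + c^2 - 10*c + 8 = (c - 2)*(c^2 + 3*c - 4) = (c - 2)*(c - 1)*(c + 4)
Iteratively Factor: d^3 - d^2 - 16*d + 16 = (d + 4)*(d^2 - 5*d + 4) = (d - 1)*(d + 4)*(d - 4)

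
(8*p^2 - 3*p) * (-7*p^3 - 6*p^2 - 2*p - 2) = -56*p^5 - 27*p^4 + 2*p^3 - 10*p^2 + 6*p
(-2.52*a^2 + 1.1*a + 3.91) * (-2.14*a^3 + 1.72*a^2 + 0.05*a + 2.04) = 5.3928*a^5 - 6.6884*a^4 - 6.6014*a^3 + 1.6394*a^2 + 2.4395*a + 7.9764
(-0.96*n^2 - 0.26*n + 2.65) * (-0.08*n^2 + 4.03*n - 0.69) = 0.0768*n^4 - 3.848*n^3 - 0.5974*n^2 + 10.8589*n - 1.8285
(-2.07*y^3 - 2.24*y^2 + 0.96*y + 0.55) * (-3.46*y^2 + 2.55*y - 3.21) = 7.1622*y^5 + 2.4719*y^4 - 2.3889*y^3 + 7.7354*y^2 - 1.6791*y - 1.7655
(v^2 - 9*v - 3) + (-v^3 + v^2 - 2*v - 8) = -v^3 + 2*v^2 - 11*v - 11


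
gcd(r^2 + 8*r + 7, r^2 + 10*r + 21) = r + 7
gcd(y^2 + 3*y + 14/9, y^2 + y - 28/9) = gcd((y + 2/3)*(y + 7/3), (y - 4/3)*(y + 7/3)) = y + 7/3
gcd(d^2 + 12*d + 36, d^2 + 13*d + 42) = d + 6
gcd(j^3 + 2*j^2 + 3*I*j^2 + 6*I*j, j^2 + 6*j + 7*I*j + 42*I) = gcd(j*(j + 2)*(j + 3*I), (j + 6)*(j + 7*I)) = 1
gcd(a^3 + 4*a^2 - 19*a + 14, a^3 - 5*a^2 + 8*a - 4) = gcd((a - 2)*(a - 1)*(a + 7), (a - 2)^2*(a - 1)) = a^2 - 3*a + 2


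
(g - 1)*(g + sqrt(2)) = g^2 - g + sqrt(2)*g - sqrt(2)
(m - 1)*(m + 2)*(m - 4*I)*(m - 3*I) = m^4 + m^3 - 7*I*m^3 - 14*m^2 - 7*I*m^2 - 12*m + 14*I*m + 24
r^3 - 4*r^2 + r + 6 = (r - 3)*(r - 2)*(r + 1)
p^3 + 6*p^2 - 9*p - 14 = (p - 2)*(p + 1)*(p + 7)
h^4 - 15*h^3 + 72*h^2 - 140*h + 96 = (h - 8)*(h - 3)*(h - 2)^2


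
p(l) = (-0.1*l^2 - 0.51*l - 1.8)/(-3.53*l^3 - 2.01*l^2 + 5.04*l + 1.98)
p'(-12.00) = -0.00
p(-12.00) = -0.00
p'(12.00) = -0.00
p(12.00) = 0.00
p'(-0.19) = 9.27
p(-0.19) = -1.75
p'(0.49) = -0.08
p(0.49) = -0.58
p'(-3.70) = -0.01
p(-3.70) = -0.01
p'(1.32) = -5.29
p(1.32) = 0.89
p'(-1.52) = -3.99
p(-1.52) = -0.61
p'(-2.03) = -0.22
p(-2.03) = -0.09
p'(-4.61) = -0.00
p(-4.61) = -0.01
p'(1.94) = -0.25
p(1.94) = 0.15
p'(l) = (-0.2*l - 0.51)/(-3.53*l^3 - 2.01*l^2 + 5.04*l + 1.98) + (-0.1*l^2 - 0.51*l - 1.8)*(10.59*l^2 + 4.02*l - 5.04)/(-3.53*l^3 - 2.01*l^2 + 5.04*l + 1.98)^2 = (-0.353*l^4 - 3.6006*l^3 - 20.5911*l^2 - 7.632*l + 8.0622)/(12.4609*l^6 + 14.1906*l^5 - 31.5423*l^4 - 34.2396*l^3 + 17.442*l^2 + 19.9584*l + 3.9204)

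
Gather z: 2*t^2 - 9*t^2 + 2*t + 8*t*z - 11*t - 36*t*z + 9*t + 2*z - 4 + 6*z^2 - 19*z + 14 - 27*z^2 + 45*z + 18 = -7*t^2 - 21*z^2 + z*(28 - 28*t) + 28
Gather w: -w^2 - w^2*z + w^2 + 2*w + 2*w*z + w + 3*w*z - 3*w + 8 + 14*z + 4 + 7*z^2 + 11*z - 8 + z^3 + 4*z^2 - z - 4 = -w^2*z + 5*w*z + z^3 + 11*z^2 + 24*z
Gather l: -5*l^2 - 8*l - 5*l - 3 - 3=-5*l^2 - 13*l - 6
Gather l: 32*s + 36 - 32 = 32*s + 4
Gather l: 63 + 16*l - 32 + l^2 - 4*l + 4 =l^2 + 12*l + 35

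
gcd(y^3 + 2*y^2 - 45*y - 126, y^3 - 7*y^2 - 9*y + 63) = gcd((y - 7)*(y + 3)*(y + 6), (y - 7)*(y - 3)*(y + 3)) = y^2 - 4*y - 21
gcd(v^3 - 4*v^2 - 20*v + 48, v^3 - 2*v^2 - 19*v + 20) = v + 4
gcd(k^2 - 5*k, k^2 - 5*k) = k^2 - 5*k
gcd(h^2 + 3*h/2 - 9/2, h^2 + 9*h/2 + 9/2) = h + 3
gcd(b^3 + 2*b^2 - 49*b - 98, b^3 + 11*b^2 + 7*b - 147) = b + 7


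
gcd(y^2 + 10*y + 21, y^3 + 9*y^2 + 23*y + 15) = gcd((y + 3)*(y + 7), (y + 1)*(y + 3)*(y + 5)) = y + 3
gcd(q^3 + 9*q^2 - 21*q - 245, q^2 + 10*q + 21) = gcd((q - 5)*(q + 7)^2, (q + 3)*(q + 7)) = q + 7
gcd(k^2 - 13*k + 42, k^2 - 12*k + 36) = k - 6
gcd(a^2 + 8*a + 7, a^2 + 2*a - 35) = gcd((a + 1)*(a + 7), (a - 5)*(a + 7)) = a + 7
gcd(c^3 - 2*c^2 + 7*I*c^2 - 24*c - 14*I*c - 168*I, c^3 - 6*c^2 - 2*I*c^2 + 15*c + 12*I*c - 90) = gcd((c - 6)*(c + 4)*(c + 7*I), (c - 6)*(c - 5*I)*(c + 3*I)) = c - 6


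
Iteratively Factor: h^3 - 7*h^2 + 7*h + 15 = (h + 1)*(h^2 - 8*h + 15) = (h - 3)*(h + 1)*(h - 5)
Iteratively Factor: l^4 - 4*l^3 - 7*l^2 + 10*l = (l - 5)*(l^3 + l^2 - 2*l) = l*(l - 5)*(l^2 + l - 2) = l*(l - 5)*(l - 1)*(l + 2)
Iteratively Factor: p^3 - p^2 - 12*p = (p + 3)*(p^2 - 4*p) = p*(p + 3)*(p - 4)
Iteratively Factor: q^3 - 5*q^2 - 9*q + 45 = (q - 5)*(q^2 - 9) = (q - 5)*(q - 3)*(q + 3)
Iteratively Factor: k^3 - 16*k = (k)*(k^2 - 16) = k*(k - 4)*(k + 4)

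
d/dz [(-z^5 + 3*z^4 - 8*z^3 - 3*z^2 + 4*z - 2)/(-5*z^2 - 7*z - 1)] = (15*z^6 - 2*z^5 - 18*z^4 + 100*z^3 + 65*z^2 - 14*z - 18)/(25*z^4 + 70*z^3 + 59*z^2 + 14*z + 1)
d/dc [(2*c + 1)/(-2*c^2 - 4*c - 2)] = c/(c^3 + 3*c^2 + 3*c + 1)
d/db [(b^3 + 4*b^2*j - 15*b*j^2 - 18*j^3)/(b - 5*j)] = (2*b^3 - 11*b^2*j - 40*b*j^2 + 93*j^3)/(b^2 - 10*b*j + 25*j^2)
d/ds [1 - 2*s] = -2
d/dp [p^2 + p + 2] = 2*p + 1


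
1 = 1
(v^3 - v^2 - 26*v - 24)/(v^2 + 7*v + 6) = (v^2 - 2*v - 24)/(v + 6)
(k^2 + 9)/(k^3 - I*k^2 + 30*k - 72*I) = (k + 3*I)/(k^2 + 2*I*k + 24)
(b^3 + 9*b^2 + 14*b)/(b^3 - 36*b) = (b^2 + 9*b + 14)/(b^2 - 36)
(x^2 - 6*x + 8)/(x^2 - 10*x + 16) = (x - 4)/(x - 8)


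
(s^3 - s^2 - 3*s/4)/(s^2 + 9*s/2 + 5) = s*(4*s^2 - 4*s - 3)/(2*(2*s^2 + 9*s + 10))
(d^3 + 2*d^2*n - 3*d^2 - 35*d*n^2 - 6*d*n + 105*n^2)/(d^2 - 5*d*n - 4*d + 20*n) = (d^2 + 7*d*n - 3*d - 21*n)/(d - 4)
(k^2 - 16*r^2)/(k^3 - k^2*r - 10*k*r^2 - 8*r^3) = (k + 4*r)/(k^2 + 3*k*r + 2*r^2)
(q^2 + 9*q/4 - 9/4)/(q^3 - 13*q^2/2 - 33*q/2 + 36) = (4*q - 3)/(2*(2*q^2 - 19*q + 24))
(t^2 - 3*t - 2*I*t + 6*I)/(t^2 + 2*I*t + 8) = (t - 3)/(t + 4*I)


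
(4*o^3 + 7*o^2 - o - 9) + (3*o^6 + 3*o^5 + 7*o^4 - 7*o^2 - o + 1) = 3*o^6 + 3*o^5 + 7*o^4 + 4*o^3 - 2*o - 8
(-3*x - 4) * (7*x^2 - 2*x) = -21*x^3 - 22*x^2 + 8*x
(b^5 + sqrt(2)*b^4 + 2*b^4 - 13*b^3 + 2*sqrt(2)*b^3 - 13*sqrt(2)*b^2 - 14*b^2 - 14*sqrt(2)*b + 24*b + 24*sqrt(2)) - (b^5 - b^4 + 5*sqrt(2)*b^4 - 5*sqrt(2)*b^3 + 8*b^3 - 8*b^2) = -4*sqrt(2)*b^4 + 3*b^4 - 21*b^3 + 7*sqrt(2)*b^3 - 13*sqrt(2)*b^2 - 6*b^2 - 14*sqrt(2)*b + 24*b + 24*sqrt(2)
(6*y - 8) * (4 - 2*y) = -12*y^2 + 40*y - 32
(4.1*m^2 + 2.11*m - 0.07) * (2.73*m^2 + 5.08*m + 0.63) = 11.193*m^4 + 26.5883*m^3 + 13.1107*m^2 + 0.9737*m - 0.0441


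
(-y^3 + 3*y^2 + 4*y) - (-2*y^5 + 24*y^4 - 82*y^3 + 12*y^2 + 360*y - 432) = 2*y^5 - 24*y^4 + 81*y^3 - 9*y^2 - 356*y + 432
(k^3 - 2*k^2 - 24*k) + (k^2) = k^3 - k^2 - 24*k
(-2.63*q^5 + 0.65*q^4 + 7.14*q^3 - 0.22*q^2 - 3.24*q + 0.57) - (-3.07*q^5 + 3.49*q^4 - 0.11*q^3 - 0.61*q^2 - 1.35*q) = 0.44*q^5 - 2.84*q^4 + 7.25*q^3 + 0.39*q^2 - 1.89*q + 0.57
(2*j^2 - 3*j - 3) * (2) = 4*j^2 - 6*j - 6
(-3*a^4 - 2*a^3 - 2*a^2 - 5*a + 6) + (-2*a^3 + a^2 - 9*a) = -3*a^4 - 4*a^3 - a^2 - 14*a + 6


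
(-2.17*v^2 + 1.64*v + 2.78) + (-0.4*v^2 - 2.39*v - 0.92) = -2.57*v^2 - 0.75*v + 1.86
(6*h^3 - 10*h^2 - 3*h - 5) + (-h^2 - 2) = 6*h^3 - 11*h^2 - 3*h - 7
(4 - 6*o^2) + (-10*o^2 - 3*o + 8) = -16*o^2 - 3*o + 12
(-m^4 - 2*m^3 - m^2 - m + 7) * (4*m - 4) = -4*m^5 - 4*m^4 + 4*m^3 + 32*m - 28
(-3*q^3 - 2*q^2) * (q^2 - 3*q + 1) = -3*q^5 + 7*q^4 + 3*q^3 - 2*q^2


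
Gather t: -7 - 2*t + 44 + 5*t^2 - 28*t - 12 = 5*t^2 - 30*t + 25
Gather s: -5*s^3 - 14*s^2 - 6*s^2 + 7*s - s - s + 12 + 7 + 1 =-5*s^3 - 20*s^2 + 5*s + 20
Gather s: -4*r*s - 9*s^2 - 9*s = -9*s^2 + s*(-4*r - 9)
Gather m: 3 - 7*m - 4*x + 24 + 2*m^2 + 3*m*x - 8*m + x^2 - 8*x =2*m^2 + m*(3*x - 15) + x^2 - 12*x + 27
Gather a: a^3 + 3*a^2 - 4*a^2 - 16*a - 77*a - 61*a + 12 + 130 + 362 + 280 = a^3 - a^2 - 154*a + 784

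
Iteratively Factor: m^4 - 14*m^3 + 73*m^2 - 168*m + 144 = (m - 3)*(m^3 - 11*m^2 + 40*m - 48) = (m - 4)*(m - 3)*(m^2 - 7*m + 12) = (m - 4)*(m - 3)^2*(m - 4)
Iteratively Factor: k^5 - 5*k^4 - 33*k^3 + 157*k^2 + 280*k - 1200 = (k - 5)*(k^4 - 33*k^2 - 8*k + 240) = (k - 5)^2*(k^3 + 5*k^2 - 8*k - 48) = (k - 5)^2*(k - 3)*(k^2 + 8*k + 16) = (k - 5)^2*(k - 3)*(k + 4)*(k + 4)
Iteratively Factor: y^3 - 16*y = (y - 4)*(y^2 + 4*y) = (y - 4)*(y + 4)*(y)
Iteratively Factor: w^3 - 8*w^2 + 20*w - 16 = (w - 2)*(w^2 - 6*w + 8) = (w - 4)*(w - 2)*(w - 2)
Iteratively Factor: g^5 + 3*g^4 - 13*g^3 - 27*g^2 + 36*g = (g - 1)*(g^4 + 4*g^3 - 9*g^2 - 36*g) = (g - 1)*(g + 3)*(g^3 + g^2 - 12*g) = g*(g - 1)*(g + 3)*(g^2 + g - 12) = g*(g - 1)*(g + 3)*(g + 4)*(g - 3)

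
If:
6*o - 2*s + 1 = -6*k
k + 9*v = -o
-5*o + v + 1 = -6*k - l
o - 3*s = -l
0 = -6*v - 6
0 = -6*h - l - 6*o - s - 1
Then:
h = -1343/48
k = -19/8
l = 569/8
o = 91/8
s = 55/2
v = -1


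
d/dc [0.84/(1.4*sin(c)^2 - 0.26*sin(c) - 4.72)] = (0.2184 - 2.352*sin(c))*cos(c)/(-1.4*sin(c)^2 + 0.26*sin(c) + 4.72)^2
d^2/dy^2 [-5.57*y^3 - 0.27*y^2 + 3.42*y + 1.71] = -33.42*y - 0.54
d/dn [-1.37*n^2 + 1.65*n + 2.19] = 1.65 - 2.74*n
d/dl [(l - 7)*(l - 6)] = 2*l - 13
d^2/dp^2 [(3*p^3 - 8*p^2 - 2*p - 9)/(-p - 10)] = 6*(-p^3 - 30*p^2 - 300*p + 263)/(p^3 + 30*p^2 + 300*p + 1000)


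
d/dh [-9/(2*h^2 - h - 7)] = 9*(4*h - 1)/(-2*h^2 + h + 7)^2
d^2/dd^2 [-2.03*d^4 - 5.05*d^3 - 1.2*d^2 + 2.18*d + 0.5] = -24.36*d^2 - 30.3*d - 2.4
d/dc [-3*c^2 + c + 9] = 1 - 6*c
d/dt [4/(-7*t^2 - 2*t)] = 8*(7*t + 1)/(t^2*(7*t + 2)^2)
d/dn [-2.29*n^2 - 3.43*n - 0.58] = -4.58*n - 3.43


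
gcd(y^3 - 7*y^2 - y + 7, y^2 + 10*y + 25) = 1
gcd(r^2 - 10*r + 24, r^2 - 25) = 1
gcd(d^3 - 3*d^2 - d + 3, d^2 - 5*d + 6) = d - 3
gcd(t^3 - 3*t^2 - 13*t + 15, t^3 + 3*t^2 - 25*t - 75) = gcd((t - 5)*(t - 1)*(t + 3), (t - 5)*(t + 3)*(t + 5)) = t^2 - 2*t - 15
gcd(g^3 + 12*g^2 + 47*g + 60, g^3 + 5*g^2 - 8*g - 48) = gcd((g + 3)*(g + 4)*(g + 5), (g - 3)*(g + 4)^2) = g + 4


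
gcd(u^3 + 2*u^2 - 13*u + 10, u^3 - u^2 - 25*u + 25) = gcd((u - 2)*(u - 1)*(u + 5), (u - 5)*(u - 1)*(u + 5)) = u^2 + 4*u - 5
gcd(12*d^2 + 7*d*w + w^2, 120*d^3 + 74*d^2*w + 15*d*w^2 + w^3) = 4*d + w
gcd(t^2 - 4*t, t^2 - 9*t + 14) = 1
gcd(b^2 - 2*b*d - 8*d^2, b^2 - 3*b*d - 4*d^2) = b - 4*d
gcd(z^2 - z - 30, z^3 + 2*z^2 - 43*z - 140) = z + 5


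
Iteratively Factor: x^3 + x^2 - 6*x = (x - 2)*(x^2 + 3*x) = x*(x - 2)*(x + 3)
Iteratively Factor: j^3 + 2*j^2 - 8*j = (j)*(j^2 + 2*j - 8) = j*(j - 2)*(j + 4)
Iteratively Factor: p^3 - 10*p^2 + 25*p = (p - 5)*(p^2 - 5*p) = (p - 5)^2*(p)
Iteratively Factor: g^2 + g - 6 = (g - 2)*(g + 3)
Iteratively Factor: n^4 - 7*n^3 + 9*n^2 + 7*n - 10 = (n - 2)*(n^3 - 5*n^2 - n + 5) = (n - 2)*(n - 1)*(n^2 - 4*n - 5) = (n - 2)*(n - 1)*(n + 1)*(n - 5)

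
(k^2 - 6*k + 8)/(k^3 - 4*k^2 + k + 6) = (k - 4)/(k^2 - 2*k - 3)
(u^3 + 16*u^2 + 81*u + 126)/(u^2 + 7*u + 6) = (u^2 + 10*u + 21)/(u + 1)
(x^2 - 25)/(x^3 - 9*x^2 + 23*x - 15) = (x + 5)/(x^2 - 4*x + 3)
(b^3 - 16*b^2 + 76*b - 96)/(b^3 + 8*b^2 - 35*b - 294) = (b^2 - 10*b + 16)/(b^2 + 14*b + 49)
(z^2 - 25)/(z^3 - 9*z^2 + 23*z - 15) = (z + 5)/(z^2 - 4*z + 3)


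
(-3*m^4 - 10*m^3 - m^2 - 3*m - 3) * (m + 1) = -3*m^5 - 13*m^4 - 11*m^3 - 4*m^2 - 6*m - 3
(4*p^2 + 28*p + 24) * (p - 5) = 4*p^3 + 8*p^2 - 116*p - 120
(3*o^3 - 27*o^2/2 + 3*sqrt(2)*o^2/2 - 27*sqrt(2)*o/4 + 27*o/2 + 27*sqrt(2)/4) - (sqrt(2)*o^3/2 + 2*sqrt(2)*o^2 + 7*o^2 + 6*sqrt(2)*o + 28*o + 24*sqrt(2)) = -sqrt(2)*o^3/2 + 3*o^3 - 41*o^2/2 - sqrt(2)*o^2/2 - 51*sqrt(2)*o/4 - 29*o/2 - 69*sqrt(2)/4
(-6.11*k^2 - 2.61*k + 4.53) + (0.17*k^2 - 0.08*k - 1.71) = -5.94*k^2 - 2.69*k + 2.82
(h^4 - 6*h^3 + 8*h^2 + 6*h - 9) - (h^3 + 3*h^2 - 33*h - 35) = h^4 - 7*h^3 + 5*h^2 + 39*h + 26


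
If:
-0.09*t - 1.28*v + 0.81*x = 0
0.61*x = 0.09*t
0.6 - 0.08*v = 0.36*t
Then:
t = 1.66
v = 0.04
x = 0.24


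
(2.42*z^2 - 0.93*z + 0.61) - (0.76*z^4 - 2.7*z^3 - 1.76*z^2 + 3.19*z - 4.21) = -0.76*z^4 + 2.7*z^3 + 4.18*z^2 - 4.12*z + 4.82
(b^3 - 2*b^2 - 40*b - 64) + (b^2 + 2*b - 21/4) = b^3 - b^2 - 38*b - 277/4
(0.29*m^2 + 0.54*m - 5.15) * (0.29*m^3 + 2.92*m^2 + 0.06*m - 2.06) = 0.0841*m^5 + 1.0034*m^4 + 0.1007*m^3 - 15.603*m^2 - 1.4214*m + 10.609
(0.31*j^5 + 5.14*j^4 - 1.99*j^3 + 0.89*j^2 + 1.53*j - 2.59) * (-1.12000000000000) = -0.3472*j^5 - 5.7568*j^4 + 2.2288*j^3 - 0.9968*j^2 - 1.7136*j + 2.9008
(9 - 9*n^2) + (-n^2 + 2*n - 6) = -10*n^2 + 2*n + 3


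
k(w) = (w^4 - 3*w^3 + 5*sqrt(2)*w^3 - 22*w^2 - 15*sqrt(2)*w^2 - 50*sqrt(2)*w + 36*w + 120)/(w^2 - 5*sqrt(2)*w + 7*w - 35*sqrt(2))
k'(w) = (-2*w - 7 + 5*sqrt(2))*(w^4 - 3*w^3 + 5*sqrt(2)*w^3 - 22*w^2 - 15*sqrt(2)*w^2 - 50*sqrt(2)*w + 36*w + 120)/(w^2 - 5*sqrt(2)*w + 7*w - 35*sqrt(2))^2 + (4*w^3 - 9*w^2 + 15*sqrt(2)*w^2 - 44*w - 30*sqrt(2)*w - 50*sqrt(2) + 36)/(w^2 - 5*sqrt(2)*w + 7*w - 35*sqrt(2)) = 2*(w^5 - 5*sqrt(2)*w^4 + 9*w^4 - 71*w^3 - 20*sqrt(2)*w^3 - 545*w^2 + 185*sqrt(2)*w^2 + 930*w + 770*sqrt(2)*w - 330*sqrt(2) + 1330)/(w^4 - 10*sqrt(2)*w^3 + 14*w^3 - 140*sqrt(2)*w^2 + 99*w^2 - 490*sqrt(2)*w + 700*w + 2450)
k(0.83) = -1.31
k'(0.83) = 1.92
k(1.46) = 0.12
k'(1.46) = 2.59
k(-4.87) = 25.30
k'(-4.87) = -18.17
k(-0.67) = -2.51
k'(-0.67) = -0.49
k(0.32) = -2.12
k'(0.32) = 1.21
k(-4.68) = 22.07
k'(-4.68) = -15.97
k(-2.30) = 1.14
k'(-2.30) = -4.21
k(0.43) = -1.97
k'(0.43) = 1.37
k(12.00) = 226.93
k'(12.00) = 23.16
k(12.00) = 226.93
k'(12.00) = 23.16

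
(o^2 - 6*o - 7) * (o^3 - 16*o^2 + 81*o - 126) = o^5 - 22*o^4 + 170*o^3 - 500*o^2 + 189*o + 882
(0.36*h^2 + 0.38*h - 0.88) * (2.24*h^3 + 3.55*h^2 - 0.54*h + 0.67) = 0.8064*h^5 + 2.1292*h^4 - 0.8166*h^3 - 3.088*h^2 + 0.7298*h - 0.5896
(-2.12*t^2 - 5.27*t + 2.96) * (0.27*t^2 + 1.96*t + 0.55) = -0.5724*t^4 - 5.5781*t^3 - 10.696*t^2 + 2.9031*t + 1.628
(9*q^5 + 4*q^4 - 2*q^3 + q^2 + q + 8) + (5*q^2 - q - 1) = 9*q^5 + 4*q^4 - 2*q^3 + 6*q^2 + 7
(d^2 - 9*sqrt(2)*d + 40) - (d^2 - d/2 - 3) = -9*sqrt(2)*d + d/2 + 43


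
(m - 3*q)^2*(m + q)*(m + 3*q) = m^4 - 2*m^3*q - 12*m^2*q^2 + 18*m*q^3 + 27*q^4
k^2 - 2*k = k*(k - 2)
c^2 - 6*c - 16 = (c - 8)*(c + 2)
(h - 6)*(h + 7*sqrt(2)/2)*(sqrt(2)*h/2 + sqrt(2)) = sqrt(2)*h^3/2 - 2*sqrt(2)*h^2 + 7*h^2/2 - 14*h - 6*sqrt(2)*h - 42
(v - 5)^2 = v^2 - 10*v + 25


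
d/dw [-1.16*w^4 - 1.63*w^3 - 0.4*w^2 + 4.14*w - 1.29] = -4.64*w^3 - 4.89*w^2 - 0.8*w + 4.14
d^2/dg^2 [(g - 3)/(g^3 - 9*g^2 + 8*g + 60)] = 2*((g - 3)*(3*g^2 - 18*g + 8)^2 + (-3*g^2 + 18*g - 3*(g - 3)^2 - 8)*(g^3 - 9*g^2 + 8*g + 60))/(g^3 - 9*g^2 + 8*g + 60)^3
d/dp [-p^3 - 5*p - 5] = -3*p^2 - 5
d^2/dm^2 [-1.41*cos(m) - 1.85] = 1.41*cos(m)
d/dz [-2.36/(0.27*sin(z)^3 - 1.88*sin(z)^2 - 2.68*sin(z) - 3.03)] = (1.9116*sin(z)^2 - 8.8736*sin(z) - 6.3248)*cos(z)/(-0.27*sin(z)^3 + 1.88*sin(z)^2 + 2.68*sin(z) + 3.03)^2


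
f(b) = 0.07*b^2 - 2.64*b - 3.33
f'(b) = 0.14*b - 2.64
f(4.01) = -12.79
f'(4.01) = -2.08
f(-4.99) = 11.59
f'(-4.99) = -3.34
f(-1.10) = -0.34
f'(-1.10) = -2.79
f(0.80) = -5.40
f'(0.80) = -2.53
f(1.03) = -5.97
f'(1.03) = -2.50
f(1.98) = -8.28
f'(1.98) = -2.36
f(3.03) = -10.69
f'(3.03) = -2.22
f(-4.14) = 8.80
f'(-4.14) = -3.22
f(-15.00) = 52.02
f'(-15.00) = -4.74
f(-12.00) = 38.43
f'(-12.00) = -4.32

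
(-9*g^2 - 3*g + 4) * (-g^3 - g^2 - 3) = 9*g^5 + 12*g^4 - g^3 + 23*g^2 + 9*g - 12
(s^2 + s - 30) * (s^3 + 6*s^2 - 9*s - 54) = s^5 + 7*s^4 - 33*s^3 - 243*s^2 + 216*s + 1620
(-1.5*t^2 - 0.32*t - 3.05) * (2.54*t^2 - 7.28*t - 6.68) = -3.81*t^4 + 10.1072*t^3 + 4.6026*t^2 + 24.3416*t + 20.374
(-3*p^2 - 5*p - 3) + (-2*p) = -3*p^2 - 7*p - 3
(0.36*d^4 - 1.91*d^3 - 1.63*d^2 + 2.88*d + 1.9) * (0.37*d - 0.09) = 0.1332*d^5 - 0.7391*d^4 - 0.4312*d^3 + 1.2123*d^2 + 0.4438*d - 0.171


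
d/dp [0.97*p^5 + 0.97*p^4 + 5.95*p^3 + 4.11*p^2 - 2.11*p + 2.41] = 4.85*p^4 + 3.88*p^3 + 17.85*p^2 + 8.22*p - 2.11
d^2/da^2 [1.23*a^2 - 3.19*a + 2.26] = 2.46000000000000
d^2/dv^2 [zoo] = 0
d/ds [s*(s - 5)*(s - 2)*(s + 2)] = 4*s^3 - 15*s^2 - 8*s + 20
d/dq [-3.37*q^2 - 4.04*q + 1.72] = -6.74*q - 4.04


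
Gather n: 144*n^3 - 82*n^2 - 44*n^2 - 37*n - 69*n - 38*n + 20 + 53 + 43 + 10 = 144*n^3 - 126*n^2 - 144*n + 126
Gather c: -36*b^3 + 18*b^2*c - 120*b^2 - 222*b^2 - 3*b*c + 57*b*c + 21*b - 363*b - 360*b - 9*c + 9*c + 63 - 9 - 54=-36*b^3 - 342*b^2 - 702*b + c*(18*b^2 + 54*b)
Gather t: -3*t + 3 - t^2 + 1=-t^2 - 3*t + 4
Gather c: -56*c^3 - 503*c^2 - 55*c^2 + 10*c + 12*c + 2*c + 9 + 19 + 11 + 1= -56*c^3 - 558*c^2 + 24*c + 40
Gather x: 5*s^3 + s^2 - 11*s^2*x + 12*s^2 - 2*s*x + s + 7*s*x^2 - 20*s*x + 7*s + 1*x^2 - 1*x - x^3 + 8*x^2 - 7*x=5*s^3 + 13*s^2 + 8*s - x^3 + x^2*(7*s + 9) + x*(-11*s^2 - 22*s - 8)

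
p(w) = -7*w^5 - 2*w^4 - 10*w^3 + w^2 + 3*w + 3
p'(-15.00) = -1751652.00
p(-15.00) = 5248308.00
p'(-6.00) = -44721.00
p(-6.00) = 54021.00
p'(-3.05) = -3083.97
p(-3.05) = 1961.36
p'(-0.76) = -24.01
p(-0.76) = 6.79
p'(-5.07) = -22861.66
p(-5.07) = 23444.98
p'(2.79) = -2519.41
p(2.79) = -1502.57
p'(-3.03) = -3006.05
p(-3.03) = 1900.46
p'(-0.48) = -5.85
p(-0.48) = 2.97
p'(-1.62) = -286.02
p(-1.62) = 107.61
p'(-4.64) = -16076.32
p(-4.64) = 15137.78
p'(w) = -35*w^4 - 8*w^3 - 30*w^2 + 2*w + 3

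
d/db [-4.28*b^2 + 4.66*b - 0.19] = 4.66 - 8.56*b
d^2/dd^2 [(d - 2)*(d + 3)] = 2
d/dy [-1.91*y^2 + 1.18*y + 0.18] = 1.18 - 3.82*y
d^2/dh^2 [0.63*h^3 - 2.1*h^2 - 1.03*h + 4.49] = 3.78*h - 4.2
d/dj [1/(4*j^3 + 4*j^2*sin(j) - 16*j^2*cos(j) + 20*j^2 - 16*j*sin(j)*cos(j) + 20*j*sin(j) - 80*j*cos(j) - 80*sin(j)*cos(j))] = (-4*j^2*sin(j) - j^2*cos(j) - 3*j^2 - 22*j*sin(j) + 3*j*cos(j) + 4*j*cos(2*j) - 10*j - 5*sin(j) + 2*sin(2*j) + 20*cos(j) + 20*cos(2*j))/(4*(j + 5)^2*(j + sin(j))^2*(j - 4*cos(j))^2)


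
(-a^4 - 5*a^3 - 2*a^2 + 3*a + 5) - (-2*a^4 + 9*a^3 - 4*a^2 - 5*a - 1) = a^4 - 14*a^3 + 2*a^2 + 8*a + 6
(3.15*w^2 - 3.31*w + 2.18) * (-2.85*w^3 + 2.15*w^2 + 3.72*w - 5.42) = -8.9775*w^5 + 16.206*w^4 - 1.6115*w^3 - 24.6992*w^2 + 26.0498*w - 11.8156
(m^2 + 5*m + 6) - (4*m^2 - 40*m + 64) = -3*m^2 + 45*m - 58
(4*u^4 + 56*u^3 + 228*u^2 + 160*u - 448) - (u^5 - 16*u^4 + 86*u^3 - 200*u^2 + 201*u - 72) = -u^5 + 20*u^4 - 30*u^3 + 428*u^2 - 41*u - 376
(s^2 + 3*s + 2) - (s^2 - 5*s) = 8*s + 2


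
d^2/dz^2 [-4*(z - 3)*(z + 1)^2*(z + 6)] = -48*z^2 - 120*z + 88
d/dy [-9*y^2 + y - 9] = 1 - 18*y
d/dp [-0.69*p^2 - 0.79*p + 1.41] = -1.38*p - 0.79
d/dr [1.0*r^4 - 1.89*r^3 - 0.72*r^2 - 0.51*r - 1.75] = 4.0*r^3 - 5.67*r^2 - 1.44*r - 0.51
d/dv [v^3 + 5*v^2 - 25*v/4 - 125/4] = 3*v^2 + 10*v - 25/4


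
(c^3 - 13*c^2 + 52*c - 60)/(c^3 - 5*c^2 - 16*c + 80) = (c^2 - 8*c + 12)/(c^2 - 16)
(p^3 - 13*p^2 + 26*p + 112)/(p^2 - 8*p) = p - 5 - 14/p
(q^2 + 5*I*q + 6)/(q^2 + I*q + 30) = (q - I)/(q - 5*I)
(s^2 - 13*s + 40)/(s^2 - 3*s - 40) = (s - 5)/(s + 5)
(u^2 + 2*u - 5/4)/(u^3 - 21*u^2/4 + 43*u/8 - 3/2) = 2*(2*u + 5)/(4*u^2 - 19*u + 12)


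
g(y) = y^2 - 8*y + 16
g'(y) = 2*y - 8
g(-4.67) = 75.17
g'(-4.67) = -17.34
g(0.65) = 11.22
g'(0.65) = -6.70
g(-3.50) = 56.25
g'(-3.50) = -15.00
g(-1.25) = 27.56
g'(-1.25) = -10.50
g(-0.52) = 20.43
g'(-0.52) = -9.04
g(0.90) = 9.61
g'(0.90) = -6.20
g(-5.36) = 87.61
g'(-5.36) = -18.72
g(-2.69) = 44.76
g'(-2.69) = -13.38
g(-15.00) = 361.00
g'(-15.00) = -38.00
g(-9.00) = 169.00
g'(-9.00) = -26.00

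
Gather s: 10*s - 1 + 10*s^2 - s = 10*s^2 + 9*s - 1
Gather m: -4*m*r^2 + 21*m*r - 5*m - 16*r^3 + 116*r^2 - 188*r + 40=m*(-4*r^2 + 21*r - 5) - 16*r^3 + 116*r^2 - 188*r + 40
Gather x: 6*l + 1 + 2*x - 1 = 6*l + 2*x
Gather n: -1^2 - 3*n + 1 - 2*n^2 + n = -2*n^2 - 2*n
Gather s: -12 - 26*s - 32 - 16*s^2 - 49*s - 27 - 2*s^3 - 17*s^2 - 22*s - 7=-2*s^3 - 33*s^2 - 97*s - 78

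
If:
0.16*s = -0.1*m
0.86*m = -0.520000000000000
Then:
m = -0.60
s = 0.38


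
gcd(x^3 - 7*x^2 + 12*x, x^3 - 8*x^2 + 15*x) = x^2 - 3*x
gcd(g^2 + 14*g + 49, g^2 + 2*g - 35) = g + 7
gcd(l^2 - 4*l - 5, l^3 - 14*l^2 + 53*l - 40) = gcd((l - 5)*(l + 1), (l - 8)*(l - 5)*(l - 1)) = l - 5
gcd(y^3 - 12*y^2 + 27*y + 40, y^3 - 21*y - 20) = y^2 - 4*y - 5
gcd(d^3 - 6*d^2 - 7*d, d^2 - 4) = 1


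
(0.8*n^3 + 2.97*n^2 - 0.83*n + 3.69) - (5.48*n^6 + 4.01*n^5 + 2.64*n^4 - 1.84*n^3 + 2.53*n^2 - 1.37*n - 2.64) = -5.48*n^6 - 4.01*n^5 - 2.64*n^4 + 2.64*n^3 + 0.44*n^2 + 0.54*n + 6.33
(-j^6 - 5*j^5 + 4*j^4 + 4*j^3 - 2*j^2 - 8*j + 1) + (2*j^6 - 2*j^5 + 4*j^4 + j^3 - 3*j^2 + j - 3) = j^6 - 7*j^5 + 8*j^4 + 5*j^3 - 5*j^2 - 7*j - 2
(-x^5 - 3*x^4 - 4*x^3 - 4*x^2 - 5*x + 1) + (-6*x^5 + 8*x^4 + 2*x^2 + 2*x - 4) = -7*x^5 + 5*x^4 - 4*x^3 - 2*x^2 - 3*x - 3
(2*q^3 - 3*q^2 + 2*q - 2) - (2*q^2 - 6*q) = 2*q^3 - 5*q^2 + 8*q - 2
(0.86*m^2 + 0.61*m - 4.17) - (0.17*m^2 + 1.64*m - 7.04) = 0.69*m^2 - 1.03*m + 2.87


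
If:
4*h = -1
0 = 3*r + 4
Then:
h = -1/4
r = -4/3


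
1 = 1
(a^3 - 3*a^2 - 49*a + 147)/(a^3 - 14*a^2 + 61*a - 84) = (a + 7)/(a - 4)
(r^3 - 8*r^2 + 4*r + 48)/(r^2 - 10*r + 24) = r + 2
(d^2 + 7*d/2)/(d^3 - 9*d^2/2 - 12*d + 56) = d/(d^2 - 8*d + 16)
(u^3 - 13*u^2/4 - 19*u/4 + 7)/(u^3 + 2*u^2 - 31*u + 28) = (u + 7/4)/(u + 7)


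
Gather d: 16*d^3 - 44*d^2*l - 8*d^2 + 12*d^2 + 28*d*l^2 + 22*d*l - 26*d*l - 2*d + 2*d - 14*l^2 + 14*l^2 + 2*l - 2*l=16*d^3 + d^2*(4 - 44*l) + d*(28*l^2 - 4*l)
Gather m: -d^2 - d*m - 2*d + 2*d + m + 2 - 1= -d^2 + m*(1 - d) + 1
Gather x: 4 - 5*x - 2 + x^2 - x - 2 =x^2 - 6*x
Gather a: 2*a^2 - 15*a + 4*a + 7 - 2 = 2*a^2 - 11*a + 5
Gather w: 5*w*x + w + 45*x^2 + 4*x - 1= w*(5*x + 1) + 45*x^2 + 4*x - 1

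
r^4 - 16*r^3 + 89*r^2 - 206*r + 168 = (r - 7)*(r - 4)*(r - 3)*(r - 2)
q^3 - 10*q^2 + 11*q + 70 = (q - 7)*(q - 5)*(q + 2)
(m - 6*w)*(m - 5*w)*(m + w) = m^3 - 10*m^2*w + 19*m*w^2 + 30*w^3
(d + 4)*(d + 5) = d^2 + 9*d + 20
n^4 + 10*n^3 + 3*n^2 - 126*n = n*(n - 3)*(n + 6)*(n + 7)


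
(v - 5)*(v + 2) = v^2 - 3*v - 10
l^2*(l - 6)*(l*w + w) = l^4*w - 5*l^3*w - 6*l^2*w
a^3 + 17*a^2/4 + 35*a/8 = a*(a + 7/4)*(a + 5/2)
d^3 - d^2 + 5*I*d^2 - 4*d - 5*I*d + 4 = (d - 1)*(d + I)*(d + 4*I)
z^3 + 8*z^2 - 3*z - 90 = (z - 3)*(z + 5)*(z + 6)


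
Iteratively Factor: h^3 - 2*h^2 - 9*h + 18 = (h - 2)*(h^2 - 9) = (h - 3)*(h - 2)*(h + 3)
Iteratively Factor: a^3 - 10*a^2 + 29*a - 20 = (a - 5)*(a^2 - 5*a + 4) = (a - 5)*(a - 1)*(a - 4)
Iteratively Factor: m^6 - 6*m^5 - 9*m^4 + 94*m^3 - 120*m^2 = (m - 5)*(m^5 - m^4 - 14*m^3 + 24*m^2) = m*(m - 5)*(m^4 - m^3 - 14*m^2 + 24*m) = m^2*(m - 5)*(m^3 - m^2 - 14*m + 24) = m^2*(m - 5)*(m - 3)*(m^2 + 2*m - 8) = m^2*(m - 5)*(m - 3)*(m + 4)*(m - 2)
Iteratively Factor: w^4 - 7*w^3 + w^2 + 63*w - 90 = (w - 5)*(w^3 - 2*w^2 - 9*w + 18) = (w - 5)*(w + 3)*(w^2 - 5*w + 6) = (w - 5)*(w - 2)*(w + 3)*(w - 3)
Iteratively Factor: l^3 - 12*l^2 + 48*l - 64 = (l - 4)*(l^2 - 8*l + 16) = (l - 4)^2*(l - 4)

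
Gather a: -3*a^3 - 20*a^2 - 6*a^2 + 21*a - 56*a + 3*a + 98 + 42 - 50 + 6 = -3*a^3 - 26*a^2 - 32*a + 96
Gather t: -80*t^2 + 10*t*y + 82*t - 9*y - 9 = -80*t^2 + t*(10*y + 82) - 9*y - 9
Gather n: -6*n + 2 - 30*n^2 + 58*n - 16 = -30*n^2 + 52*n - 14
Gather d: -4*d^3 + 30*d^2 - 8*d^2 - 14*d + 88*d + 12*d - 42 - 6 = -4*d^3 + 22*d^2 + 86*d - 48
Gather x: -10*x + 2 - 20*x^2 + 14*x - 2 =-20*x^2 + 4*x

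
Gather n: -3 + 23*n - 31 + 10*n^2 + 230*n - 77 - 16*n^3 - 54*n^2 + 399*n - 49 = -16*n^3 - 44*n^2 + 652*n - 160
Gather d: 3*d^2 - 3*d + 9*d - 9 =3*d^2 + 6*d - 9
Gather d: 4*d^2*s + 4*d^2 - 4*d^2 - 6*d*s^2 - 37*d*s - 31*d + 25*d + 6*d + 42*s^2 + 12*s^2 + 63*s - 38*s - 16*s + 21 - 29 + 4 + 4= 4*d^2*s + d*(-6*s^2 - 37*s) + 54*s^2 + 9*s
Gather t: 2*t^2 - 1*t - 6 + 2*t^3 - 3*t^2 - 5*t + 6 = 2*t^3 - t^2 - 6*t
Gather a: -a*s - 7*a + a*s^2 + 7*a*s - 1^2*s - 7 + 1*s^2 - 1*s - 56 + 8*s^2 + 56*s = a*(s^2 + 6*s - 7) + 9*s^2 + 54*s - 63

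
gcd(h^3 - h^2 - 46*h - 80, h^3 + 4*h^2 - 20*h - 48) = h + 2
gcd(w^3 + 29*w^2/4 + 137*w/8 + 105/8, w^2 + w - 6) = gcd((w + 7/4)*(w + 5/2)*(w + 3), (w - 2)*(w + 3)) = w + 3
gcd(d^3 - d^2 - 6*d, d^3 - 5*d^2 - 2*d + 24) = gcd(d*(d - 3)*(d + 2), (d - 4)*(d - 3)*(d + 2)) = d^2 - d - 6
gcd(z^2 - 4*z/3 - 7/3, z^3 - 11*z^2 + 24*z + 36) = z + 1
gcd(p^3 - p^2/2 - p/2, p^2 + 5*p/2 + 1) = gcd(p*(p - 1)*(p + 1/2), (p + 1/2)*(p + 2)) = p + 1/2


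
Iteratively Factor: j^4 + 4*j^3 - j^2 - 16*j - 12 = (j + 3)*(j^3 + j^2 - 4*j - 4) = (j + 2)*(j + 3)*(j^2 - j - 2) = (j + 1)*(j + 2)*(j + 3)*(j - 2)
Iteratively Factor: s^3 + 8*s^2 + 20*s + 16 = (s + 4)*(s^2 + 4*s + 4) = (s + 2)*(s + 4)*(s + 2)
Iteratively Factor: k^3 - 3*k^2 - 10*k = (k + 2)*(k^2 - 5*k) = k*(k + 2)*(k - 5)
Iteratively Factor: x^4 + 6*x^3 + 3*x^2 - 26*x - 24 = (x - 2)*(x^3 + 8*x^2 + 19*x + 12) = (x - 2)*(x + 1)*(x^2 + 7*x + 12) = (x - 2)*(x + 1)*(x + 3)*(x + 4)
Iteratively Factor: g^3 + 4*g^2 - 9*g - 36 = (g + 4)*(g^2 - 9) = (g + 3)*(g + 4)*(g - 3)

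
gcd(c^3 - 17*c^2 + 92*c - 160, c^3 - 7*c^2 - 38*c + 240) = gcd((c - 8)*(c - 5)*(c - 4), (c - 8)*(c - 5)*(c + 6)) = c^2 - 13*c + 40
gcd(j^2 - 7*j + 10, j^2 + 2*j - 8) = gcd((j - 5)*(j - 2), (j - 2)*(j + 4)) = j - 2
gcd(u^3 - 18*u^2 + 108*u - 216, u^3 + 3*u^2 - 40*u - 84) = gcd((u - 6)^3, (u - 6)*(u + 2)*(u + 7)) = u - 6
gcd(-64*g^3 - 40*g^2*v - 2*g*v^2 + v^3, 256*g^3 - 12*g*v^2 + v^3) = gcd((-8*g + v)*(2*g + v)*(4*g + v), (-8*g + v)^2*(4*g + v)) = -32*g^2 - 4*g*v + v^2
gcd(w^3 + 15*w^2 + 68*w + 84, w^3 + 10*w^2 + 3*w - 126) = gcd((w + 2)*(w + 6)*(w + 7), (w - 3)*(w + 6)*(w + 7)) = w^2 + 13*w + 42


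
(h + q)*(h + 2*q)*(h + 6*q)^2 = h^4 + 15*h^3*q + 74*h^2*q^2 + 132*h*q^3 + 72*q^4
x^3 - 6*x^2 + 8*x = x*(x - 4)*(x - 2)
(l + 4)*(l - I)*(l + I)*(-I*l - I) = -I*l^4 - 5*I*l^3 - 5*I*l^2 - 5*I*l - 4*I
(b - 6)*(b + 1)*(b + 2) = b^3 - 3*b^2 - 16*b - 12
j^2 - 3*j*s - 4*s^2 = (j - 4*s)*(j + s)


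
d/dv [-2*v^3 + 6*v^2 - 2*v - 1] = -6*v^2 + 12*v - 2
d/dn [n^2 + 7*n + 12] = 2*n + 7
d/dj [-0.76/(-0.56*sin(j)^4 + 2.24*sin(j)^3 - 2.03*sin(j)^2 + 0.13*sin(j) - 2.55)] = (-1.7024*sin(j)^3 + 5.1072*sin(j)^2 - 3.0856*sin(j) + 0.0988)*cos(j)/(0.56*sin(j)^4 - 2.24*sin(j)^3 + 2.03*sin(j)^2 - 0.13*sin(j) + 2.55)^2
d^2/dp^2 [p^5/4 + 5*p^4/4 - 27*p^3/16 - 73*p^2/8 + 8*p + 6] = 5*p^3 + 15*p^2 - 81*p/8 - 73/4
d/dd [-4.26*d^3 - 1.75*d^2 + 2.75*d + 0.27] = -12.78*d^2 - 3.5*d + 2.75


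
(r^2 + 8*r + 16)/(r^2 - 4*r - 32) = (r + 4)/(r - 8)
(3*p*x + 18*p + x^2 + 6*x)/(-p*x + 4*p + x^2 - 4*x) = (3*p*x + 18*p + x^2 + 6*x)/(-p*x + 4*p + x^2 - 4*x)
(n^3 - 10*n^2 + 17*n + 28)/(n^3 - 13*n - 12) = (n - 7)/(n + 3)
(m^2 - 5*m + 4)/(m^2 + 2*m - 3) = (m - 4)/(m + 3)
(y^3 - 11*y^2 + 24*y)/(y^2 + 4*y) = (y^2 - 11*y + 24)/(y + 4)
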